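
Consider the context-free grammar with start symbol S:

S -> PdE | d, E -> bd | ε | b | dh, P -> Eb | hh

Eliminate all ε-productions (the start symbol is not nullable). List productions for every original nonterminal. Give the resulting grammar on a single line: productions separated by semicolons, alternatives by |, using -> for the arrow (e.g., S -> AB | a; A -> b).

S -> d | Pd | PdE; E -> b | bd | dh; P -> b | Eb | hh

Nullable set: {E}.
S -> PdE: E nullable, giving Pd | PdE.
Drop E -> ε.
P -> Eb: E nullable, giving Eb | b.
Unchanged (no nullable symbols): S -> d; E -> b; E -> bd; E -> dh; P -> hh.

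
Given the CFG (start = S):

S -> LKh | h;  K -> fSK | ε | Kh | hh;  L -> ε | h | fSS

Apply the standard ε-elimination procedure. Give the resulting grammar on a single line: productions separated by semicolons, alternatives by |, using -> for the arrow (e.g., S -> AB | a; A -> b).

Nullable set: {K, L}.
S -> LKh: L, K nullable, giving Kh | LKh | Lh | h.
Drop K -> ε.
K -> Kh: K nullable, giving Kh | h.
K -> fSK: K nullable, giving fS | fSK.
Drop L -> ε.
Unchanged (no nullable symbols): S -> h; K -> hh; L -> fSS; L -> h.

S -> h | Kh | Lh | LKh; K -> h | Kh | fS | hh | fSK; L -> h | fSS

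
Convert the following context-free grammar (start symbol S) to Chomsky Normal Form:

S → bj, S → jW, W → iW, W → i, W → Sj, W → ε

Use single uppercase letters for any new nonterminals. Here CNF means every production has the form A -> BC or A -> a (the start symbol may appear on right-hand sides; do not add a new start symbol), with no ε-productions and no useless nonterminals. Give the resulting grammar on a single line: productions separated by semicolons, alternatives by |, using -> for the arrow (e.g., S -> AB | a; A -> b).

S -> j | AB | BW; A -> b; B -> j; C -> i; W -> i | CW | SB

Nullable: {W}; after ε-elimination: S -> j | bj | jW; W -> i | Sj | iW.
No unit productions to eliminate.
TERM: introduce A -> b, C -> i, B -> j and substitute in every rule of length ≥2.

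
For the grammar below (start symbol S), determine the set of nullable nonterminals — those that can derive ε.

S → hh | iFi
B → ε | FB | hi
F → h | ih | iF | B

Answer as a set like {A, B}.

{B, F}

Directly nullable (have an ε-rule): {B}.
F is nullable via F -> B (every symbol on the right is already known nullable).
Not nullable: S — each has a terminal in every rule's right-hand side or depends on a non-nullable symbol.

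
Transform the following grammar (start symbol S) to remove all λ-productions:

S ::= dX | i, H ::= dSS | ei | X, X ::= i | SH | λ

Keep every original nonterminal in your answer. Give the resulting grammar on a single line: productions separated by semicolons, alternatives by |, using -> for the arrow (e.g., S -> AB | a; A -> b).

S -> d | i | dX; H -> X | ei | dSS; X -> S | i | SH

Nullable set: {H, X}.
S -> dX: X nullable, giving d | dX.
H -> X: X nullable, giving X.
Drop X -> λ.
X -> SH: H nullable, giving S | SH.
Unchanged (no nullable symbols): S -> i; H -> dSS; H -> ei; X -> i.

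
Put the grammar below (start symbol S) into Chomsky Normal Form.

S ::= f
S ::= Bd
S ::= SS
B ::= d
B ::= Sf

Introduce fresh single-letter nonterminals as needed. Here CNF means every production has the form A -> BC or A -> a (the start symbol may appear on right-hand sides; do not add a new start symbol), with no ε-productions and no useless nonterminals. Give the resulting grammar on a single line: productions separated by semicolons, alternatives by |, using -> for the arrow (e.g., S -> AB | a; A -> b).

No ε-productions.
No unit productions to eliminate.
TERM: introduce C -> d, A -> f and substitute in every rule of length ≥2.

S -> f | BC | SS; A -> f; B -> d | SA; C -> d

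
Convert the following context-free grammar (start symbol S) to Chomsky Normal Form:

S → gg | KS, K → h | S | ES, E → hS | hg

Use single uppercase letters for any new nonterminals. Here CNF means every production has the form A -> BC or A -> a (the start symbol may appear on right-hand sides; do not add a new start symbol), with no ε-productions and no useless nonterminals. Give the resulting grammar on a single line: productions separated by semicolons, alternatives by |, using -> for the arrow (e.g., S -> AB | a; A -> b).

S -> BB | KS; A -> h; B -> g; E -> AB | AS; K -> h | BB | ES | KS

No ε-productions.
After unit-elimination: S -> KS | gg; E -> hS | hg; K -> h | ES | KS | gg.
TERM: introduce B -> g, A -> h and substitute in every rule of length ≥2.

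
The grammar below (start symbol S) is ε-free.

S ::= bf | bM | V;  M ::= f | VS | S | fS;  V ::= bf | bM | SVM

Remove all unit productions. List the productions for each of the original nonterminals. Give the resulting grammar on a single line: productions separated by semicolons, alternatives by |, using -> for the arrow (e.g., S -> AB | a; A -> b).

S -> bM | bf | SVM; M -> f | VS | bM | bf | fS | SVM; V -> bM | bf | SVM

Unit productions: M->S, S->V.
Unit pairs (A ⇒* B via units): (M,S), (M,V), (S,V).
S: inherits non-unit rules of {S, V} → SVM | bM | bf.
M: inherits non-unit rules of {M, S, V} → SVM | VS | bM | bf | f | fS.
V: inherits non-unit rules of {V} → SVM | bM | bf.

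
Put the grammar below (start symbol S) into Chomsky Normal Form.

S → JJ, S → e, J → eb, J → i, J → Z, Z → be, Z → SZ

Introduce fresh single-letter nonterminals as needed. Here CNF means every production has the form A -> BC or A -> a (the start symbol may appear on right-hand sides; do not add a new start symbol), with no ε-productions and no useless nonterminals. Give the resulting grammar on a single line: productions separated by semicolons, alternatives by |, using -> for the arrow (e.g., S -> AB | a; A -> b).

No ε-productions.
After unit-elimination: S -> e | JJ; J -> i | SZ | be | eb; Z -> SZ | be.
TERM: introduce A -> b, B -> e and substitute in every rule of length ≥2.

S -> e | JJ; A -> b; B -> e; J -> i | AB | BA | SZ; Z -> AB | SZ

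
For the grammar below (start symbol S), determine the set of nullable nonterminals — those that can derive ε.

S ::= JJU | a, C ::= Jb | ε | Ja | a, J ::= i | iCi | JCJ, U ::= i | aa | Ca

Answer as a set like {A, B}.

{C}

Directly nullable (have an ε-rule): {C}.
Not nullable: J, S, U — each has a terminal in every rule's right-hand side or depends on a non-nullable symbol.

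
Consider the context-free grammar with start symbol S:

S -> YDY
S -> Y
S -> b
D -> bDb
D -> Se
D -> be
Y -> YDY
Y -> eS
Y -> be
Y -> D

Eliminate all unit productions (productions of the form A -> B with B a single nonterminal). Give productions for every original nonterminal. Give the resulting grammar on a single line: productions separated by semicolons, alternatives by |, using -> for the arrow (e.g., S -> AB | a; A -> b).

Unit productions: S->Y, Y->D.
Unit pairs (A ⇒* B via units): (S,D), (S,Y), (Y,D).
S: inherits non-unit rules of {D, S, Y} → Se | YDY | b | bDb | be | eS.
D: inherits non-unit rules of {D} → Se | bDb | be.
Y: inherits non-unit rules of {D, Y} → Se | YDY | bDb | be | eS.

S -> b | Se | be | eS | YDY | bDb; D -> Se | be | bDb; Y -> Se | be | eS | YDY | bDb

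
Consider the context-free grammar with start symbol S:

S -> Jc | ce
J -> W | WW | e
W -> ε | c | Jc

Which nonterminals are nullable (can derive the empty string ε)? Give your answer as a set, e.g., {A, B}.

Directly nullable (have an ε-rule): {W}.
J is nullable via J -> W (every symbol on the right is already known nullable).
Not nullable: S — each has a terminal in every rule's right-hand side or depends on a non-nullable symbol.

{J, W}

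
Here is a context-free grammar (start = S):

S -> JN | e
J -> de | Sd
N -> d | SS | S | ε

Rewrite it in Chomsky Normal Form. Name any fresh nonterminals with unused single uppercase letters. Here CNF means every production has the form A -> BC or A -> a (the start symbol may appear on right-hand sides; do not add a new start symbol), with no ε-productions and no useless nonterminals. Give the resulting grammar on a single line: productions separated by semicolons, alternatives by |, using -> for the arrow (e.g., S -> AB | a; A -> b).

S -> e | AB | JN | SA; A -> d; B -> e; J -> AB | SA; N -> d | e | AB | JN | SA | SS

Nullable: {N}; after ε-elimination: S -> J | e | JN; J -> Sd | de; N -> S | d | SS.
After unit-elimination: S -> e | JN | Sd | de; J -> Sd | de; N -> d | e | JN | SS | Sd | de.
TERM: introduce A -> d, B -> e and substitute in every rule of length ≥2.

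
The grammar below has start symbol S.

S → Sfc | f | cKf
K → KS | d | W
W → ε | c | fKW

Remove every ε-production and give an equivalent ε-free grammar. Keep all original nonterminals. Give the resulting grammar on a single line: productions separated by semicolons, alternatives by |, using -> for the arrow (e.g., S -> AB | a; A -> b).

S -> f | cf | Sfc | cKf; K -> S | W | d | KS; W -> c | f | fK | fW | fKW

Nullable set: {K, W}.
S -> cKf: K nullable, giving cKf | cf.
K -> KS: K nullable, giving KS | S.
K -> W: W nullable, giving W.
Drop W -> ε.
W -> fKW: K, W nullable, giving f | fK | fKW | fW.
Unchanged (no nullable symbols): S -> Sfc; S -> f; K -> d; W -> c.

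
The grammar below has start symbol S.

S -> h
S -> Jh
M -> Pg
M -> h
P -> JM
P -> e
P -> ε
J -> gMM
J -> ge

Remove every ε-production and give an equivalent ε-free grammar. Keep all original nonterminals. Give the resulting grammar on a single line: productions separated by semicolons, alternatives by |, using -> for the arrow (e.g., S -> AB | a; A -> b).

S -> h | Jh; J -> ge | gMM; M -> g | h | Pg; P -> e | JM

Nullable set: {P}.
M -> Pg: P nullable, giving Pg | g.
Drop P -> ε.
Unchanged (no nullable symbols): S -> Jh; S -> h; J -> gMM; J -> ge; M -> h; P -> JM; P -> e.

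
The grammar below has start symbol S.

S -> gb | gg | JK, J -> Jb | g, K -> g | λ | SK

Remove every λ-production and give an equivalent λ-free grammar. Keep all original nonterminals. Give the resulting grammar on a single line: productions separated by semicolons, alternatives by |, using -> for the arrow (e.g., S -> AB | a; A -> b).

Nullable set: {K}.
S -> JK: K nullable, giving J | JK.
Drop K -> λ.
K -> SK: K nullable, giving S | SK.
Unchanged (no nullable symbols): S -> gb; S -> gg; J -> Jb; J -> g; K -> g.

S -> J | JK | gb | gg; J -> g | Jb; K -> S | g | SK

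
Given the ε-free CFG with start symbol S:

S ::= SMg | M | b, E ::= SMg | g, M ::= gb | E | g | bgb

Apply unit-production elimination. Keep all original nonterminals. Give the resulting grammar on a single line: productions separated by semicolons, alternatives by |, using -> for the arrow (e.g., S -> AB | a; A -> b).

S -> b | g | gb | SMg | bgb; E -> g | SMg; M -> g | gb | SMg | bgb

Unit productions: M->E, S->M.
Unit pairs (A ⇒* B via units): (M,E), (S,E), (S,M).
S: inherits non-unit rules of {E, M, S} → SMg | b | bgb | g | gb.
E: inherits non-unit rules of {E} → SMg | g.
M: inherits non-unit rules of {E, M} → SMg | bgb | g | gb.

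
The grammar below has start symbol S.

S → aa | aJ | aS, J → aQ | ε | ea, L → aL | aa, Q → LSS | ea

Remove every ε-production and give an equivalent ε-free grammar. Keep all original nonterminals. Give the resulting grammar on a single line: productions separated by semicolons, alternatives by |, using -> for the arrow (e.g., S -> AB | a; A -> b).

Nullable set: {J}.
S -> aJ: J nullable, giving a | aJ.
Drop J -> ε.
Unchanged (no nullable symbols): S -> aS; S -> aa; J -> aQ; J -> ea; L -> aL; L -> aa; Q -> LSS; Q -> ea.

S -> a | aJ | aS | aa; J -> aQ | ea; L -> aL | aa; Q -> ea | LSS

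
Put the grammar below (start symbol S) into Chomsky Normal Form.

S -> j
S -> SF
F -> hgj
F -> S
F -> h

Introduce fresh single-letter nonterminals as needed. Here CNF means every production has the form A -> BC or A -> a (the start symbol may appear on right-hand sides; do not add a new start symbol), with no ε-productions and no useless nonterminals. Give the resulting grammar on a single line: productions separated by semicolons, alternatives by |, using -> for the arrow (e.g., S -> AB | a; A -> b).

S -> j | SF; A -> h; B -> g; C -> j; D -> BC; F -> h | j | AD | SF

No ε-productions.
After unit-elimination: S -> j | SF; F -> h | j | SF | hgj.
TERM: introduce B -> g, A -> h, C -> j and substitute in every rule of length ≥2.
BIN: F -> ABC becomes F -> AD, D -> BC.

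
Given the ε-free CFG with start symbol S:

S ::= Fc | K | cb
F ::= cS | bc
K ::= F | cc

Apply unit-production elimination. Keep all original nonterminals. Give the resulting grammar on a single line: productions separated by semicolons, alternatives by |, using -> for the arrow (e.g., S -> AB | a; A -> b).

S -> Fc | bc | cS | cb | cc; F -> bc | cS; K -> bc | cS | cc

Unit productions: K->F, S->K.
Unit pairs (A ⇒* B via units): (K,F), (S,F), (S,K).
S: inherits non-unit rules of {F, K, S} → Fc | bc | cS | cb | cc.
F: inherits non-unit rules of {F} → bc | cS.
K: inherits non-unit rules of {F, K} → bc | cS | cc.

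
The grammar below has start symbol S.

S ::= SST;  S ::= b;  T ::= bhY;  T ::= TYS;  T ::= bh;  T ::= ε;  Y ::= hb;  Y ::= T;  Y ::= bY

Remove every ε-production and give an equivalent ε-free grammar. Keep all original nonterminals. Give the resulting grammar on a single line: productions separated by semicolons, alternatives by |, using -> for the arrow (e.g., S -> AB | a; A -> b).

Nullable set: {T, Y}.
S -> SST: T nullable, giving SS | SST.
Drop T -> ε.
T -> TYS: T, Y nullable, giving S | TS | TYS | YS.
T -> bhY: Y nullable, giving bh | bhY.
Y -> T: T nullable, giving T.
Y -> bY: Y nullable, giving b | bY.
Unchanged (no nullable symbols): S -> b; T -> bh; Y -> hb.

S -> b | SS | SST; T -> S | TS | YS | bh | TYS | bhY; Y -> T | b | bY | hb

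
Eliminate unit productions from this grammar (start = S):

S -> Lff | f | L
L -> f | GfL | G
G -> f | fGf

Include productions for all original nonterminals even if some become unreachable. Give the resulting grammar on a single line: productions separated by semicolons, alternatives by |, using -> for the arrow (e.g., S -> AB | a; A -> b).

Unit productions: L->G, S->L.
Unit pairs (A ⇒* B via units): (L,G), (S,G), (S,L).
S: inherits non-unit rules of {G, L, S} → GfL | Lff | f | fGf.
G: inherits non-unit rules of {G} → f | fGf.
L: inherits non-unit rules of {G, L} → GfL | f | fGf.

S -> f | GfL | Lff | fGf; G -> f | fGf; L -> f | GfL | fGf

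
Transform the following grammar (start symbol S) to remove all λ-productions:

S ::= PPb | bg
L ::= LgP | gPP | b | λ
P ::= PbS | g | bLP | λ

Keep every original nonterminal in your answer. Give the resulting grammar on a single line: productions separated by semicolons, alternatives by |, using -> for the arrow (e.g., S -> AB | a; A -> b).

Nullable set: {L, P}.
S -> PPb: P, P nullable, giving PPb | Pb | b.
Drop L -> λ.
L -> LgP: L, P nullable, giving Lg | LgP | g | gP.
L -> gPP: P, P nullable, giving g | gP | gPP.
Drop P -> λ.
P -> PbS: P nullable, giving PbS | bS.
P -> bLP: L, P nullable, giving b | bL | bLP | bP.
Unchanged (no nullable symbols): S -> bg; L -> b; P -> g.

S -> b | Pb | bg | PPb; L -> b | g | Lg | gP | LgP | gPP; P -> b | g | bL | bP | bS | PbS | bLP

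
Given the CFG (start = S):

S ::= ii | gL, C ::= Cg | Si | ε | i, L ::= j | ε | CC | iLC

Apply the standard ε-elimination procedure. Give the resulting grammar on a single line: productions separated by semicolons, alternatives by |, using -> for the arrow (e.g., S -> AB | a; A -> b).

S -> g | gL | ii; C -> g | i | Cg | Si; L -> C | i | j | CC | iC | iL | iLC

Nullable set: {C, L}.
S -> gL: L nullable, giving g | gL.
Drop C -> ε.
C -> Cg: C nullable, giving Cg | g.
Drop L -> ε.
L -> CC: C, C nullable, giving C | CC.
L -> iLC: L, C nullable, giving i | iC | iL | iLC.
Unchanged (no nullable symbols): S -> ii; C -> Si; C -> i; L -> j.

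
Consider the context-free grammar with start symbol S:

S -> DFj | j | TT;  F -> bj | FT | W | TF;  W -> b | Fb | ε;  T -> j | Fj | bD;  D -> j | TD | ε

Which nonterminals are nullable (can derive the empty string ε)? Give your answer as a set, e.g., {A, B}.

{D, F, W}

Directly nullable (have an ε-rule): {D, W}.
F is nullable via F -> W (every symbol on the right is already known nullable).
Not nullable: S, T — each has a terminal in every rule's right-hand side or depends on a non-nullable symbol.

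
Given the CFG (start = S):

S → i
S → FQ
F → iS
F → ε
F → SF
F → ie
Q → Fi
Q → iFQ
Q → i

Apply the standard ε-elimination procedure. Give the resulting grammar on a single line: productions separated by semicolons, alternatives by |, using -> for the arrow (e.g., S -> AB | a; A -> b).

Nullable set: {F}.
S -> FQ: F nullable, giving FQ | Q.
Drop F -> ε.
F -> SF: F nullable, giving S | SF.
Q -> Fi: F nullable, giving Fi | i.
Q -> iFQ: F nullable, giving iFQ | iQ.
Unchanged (no nullable symbols): S -> i; F -> iS; F -> ie; Q -> i.

S -> Q | i | FQ; F -> S | SF | iS | ie; Q -> i | Fi | iQ | iFQ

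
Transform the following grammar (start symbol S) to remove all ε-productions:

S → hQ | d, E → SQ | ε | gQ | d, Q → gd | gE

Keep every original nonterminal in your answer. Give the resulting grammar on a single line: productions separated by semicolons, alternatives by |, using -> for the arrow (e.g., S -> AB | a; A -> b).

Nullable set: {E}.
Drop E -> ε.
Q -> gE: E nullable, giving g | gE.
Unchanged (no nullable symbols): S -> d; S -> hQ; E -> SQ; E -> d; E -> gQ; Q -> gd.

S -> d | hQ; E -> d | SQ | gQ; Q -> g | gE | gd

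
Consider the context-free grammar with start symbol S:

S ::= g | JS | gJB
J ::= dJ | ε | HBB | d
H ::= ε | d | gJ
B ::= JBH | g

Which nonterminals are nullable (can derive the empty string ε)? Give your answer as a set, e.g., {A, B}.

{H, J}

Directly nullable (have an ε-rule): {H, J}.
Not nullable: B, S — each has a terminal in every rule's right-hand side or depends on a non-nullable symbol.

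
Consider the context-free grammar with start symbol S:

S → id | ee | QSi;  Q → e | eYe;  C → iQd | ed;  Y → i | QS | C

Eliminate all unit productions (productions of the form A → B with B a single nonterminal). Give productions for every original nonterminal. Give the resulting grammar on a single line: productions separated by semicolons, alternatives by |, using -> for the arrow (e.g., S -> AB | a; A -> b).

Unit productions: Y->C.
Unit pairs (A ⇒* B via units): (Y,C).
S: inherits non-unit rules of {S} → QSi | ee | id.
C: inherits non-unit rules of {C} → ed | iQd.
Q: inherits non-unit rules of {Q} → e | eYe.
Y: inherits non-unit rules of {C, Y} → QS | ed | i | iQd.

S -> ee | id | QSi; C -> ed | iQd; Q -> e | eYe; Y -> i | QS | ed | iQd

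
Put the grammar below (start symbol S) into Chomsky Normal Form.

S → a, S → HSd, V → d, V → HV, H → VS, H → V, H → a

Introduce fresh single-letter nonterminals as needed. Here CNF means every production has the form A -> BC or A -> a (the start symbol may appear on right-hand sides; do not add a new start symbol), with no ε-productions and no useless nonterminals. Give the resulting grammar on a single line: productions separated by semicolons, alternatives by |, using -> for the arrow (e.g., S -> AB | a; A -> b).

No ε-productions.
After unit-elimination: S -> a | HSd; H -> a | d | HV | VS; V -> d | HV.
TERM: introduce A -> d and substitute in every rule of length ≥2.
BIN: S -> HSA becomes S -> HB, B -> SA.

S -> a | HB; A -> d; B -> SA; H -> a | d | HV | VS; V -> d | HV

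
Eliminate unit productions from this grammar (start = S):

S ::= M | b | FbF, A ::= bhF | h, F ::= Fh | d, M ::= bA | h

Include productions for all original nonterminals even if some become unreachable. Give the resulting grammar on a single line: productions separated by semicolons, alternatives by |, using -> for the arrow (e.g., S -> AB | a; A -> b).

Unit productions: S->M.
Unit pairs (A ⇒* B via units): (S,M).
S: inherits non-unit rules of {M, S} → FbF | b | bA | h.
A: inherits non-unit rules of {A} → bhF | h.
F: inherits non-unit rules of {F} → Fh | d.
M: inherits non-unit rules of {M} → bA | h.

S -> b | h | bA | FbF; A -> h | bhF; F -> d | Fh; M -> h | bA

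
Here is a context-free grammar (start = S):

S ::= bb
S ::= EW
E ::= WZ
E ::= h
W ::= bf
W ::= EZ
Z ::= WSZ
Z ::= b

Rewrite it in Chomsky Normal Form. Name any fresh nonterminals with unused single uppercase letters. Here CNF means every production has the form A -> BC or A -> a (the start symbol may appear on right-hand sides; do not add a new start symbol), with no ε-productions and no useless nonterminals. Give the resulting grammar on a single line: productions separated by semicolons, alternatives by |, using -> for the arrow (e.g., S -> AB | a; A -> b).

No ε-productions.
No unit productions to eliminate.
TERM: introduce A -> b, B -> f and substitute in every rule of length ≥2.
BIN: Z -> WSZ becomes Z -> WC, C -> SZ.

S -> AA | EW; A -> b; B -> f; C -> SZ; E -> h | WZ; W -> AB | EZ; Z -> b | WC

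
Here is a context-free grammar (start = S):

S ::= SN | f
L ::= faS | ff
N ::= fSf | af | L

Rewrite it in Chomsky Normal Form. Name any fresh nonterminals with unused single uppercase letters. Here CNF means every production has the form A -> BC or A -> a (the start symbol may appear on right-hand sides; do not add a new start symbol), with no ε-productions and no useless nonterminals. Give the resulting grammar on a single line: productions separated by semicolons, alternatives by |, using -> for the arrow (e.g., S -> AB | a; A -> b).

S -> f | SN; A -> f; B -> a; D -> BS; E -> SA; N -> AA | AD | AE | BA

No ε-productions.
After unit-elimination: S -> f | SN; L -> ff | faS; N -> af | ff | fSf | faS.
TERM: introduce B -> a, A -> f and substitute in every rule of length ≥2.
BIN: L -> ABS becomes L -> AC, C -> BS; N -> ABS becomes N -> AD, D -> BS; N -> ASA becomes N -> AE, E -> SA.
Drop unreachable/unproductive: L.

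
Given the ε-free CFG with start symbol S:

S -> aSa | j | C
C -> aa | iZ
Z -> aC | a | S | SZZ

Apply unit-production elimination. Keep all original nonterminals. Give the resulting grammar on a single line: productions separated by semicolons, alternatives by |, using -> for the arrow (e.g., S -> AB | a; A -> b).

Unit productions: S->C, Z->S.
Unit pairs (A ⇒* B via units): (S,C), (Z,C), (Z,S).
S: inherits non-unit rules of {C, S} → aSa | aa | iZ | j.
C: inherits non-unit rules of {C} → aa | iZ.
Z: inherits non-unit rules of {C, S, Z} → SZZ | a | aC | aSa | aa | iZ | j.

S -> j | aa | iZ | aSa; C -> aa | iZ; Z -> a | j | aC | aa | iZ | SZZ | aSa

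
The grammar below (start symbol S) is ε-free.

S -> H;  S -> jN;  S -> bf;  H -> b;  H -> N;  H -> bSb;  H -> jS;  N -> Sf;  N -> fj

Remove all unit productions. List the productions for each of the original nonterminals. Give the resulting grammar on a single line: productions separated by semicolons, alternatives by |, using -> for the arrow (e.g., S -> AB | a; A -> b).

Unit productions: H->N, S->H.
Unit pairs (A ⇒* B via units): (H,N), (S,H), (S,N).
S: inherits non-unit rules of {H, N, S} → Sf | b | bSb | bf | fj | jN | jS.
H: inherits non-unit rules of {H, N} → Sf | b | bSb | fj | jS.
N: inherits non-unit rules of {N} → Sf | fj.

S -> b | Sf | bf | fj | jN | jS | bSb; H -> b | Sf | fj | jS | bSb; N -> Sf | fj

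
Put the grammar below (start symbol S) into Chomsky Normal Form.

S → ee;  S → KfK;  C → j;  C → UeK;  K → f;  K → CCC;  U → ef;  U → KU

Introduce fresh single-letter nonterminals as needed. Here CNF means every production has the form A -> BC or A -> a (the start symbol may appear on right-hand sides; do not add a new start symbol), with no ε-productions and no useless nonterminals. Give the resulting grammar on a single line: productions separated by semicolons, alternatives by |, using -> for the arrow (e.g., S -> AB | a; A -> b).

S -> AA | KF; A -> e; B -> f; C -> j | UD; D -> AK; E -> CC; F -> BK; K -> f | CE; U -> AB | KU

No ε-productions.
No unit productions to eliminate.
TERM: introduce A -> e, B -> f and substitute in every rule of length ≥2.
BIN: C -> UAK becomes C -> UD, D -> AK; K -> CCC becomes K -> CE, E -> CC; S -> KBK becomes S -> KF, F -> BK.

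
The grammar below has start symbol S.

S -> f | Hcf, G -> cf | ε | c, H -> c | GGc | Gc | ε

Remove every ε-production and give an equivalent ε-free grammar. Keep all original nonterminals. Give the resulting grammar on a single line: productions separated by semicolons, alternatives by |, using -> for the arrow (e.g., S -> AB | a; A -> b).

Nullable set: {G, H}.
S -> Hcf: H nullable, giving Hcf | cf.
Drop G -> ε.
Drop H -> ε.
H -> GGc: G, G nullable, giving GGc | Gc | c.
H -> Gc: G nullable, giving Gc | c.
Unchanged (no nullable symbols): S -> f; G -> c; G -> cf; H -> c.

S -> f | cf | Hcf; G -> c | cf; H -> c | Gc | GGc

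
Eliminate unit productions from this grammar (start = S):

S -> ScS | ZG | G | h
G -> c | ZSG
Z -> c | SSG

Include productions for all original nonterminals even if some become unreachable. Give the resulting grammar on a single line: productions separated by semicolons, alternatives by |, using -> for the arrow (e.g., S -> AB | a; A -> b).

Unit productions: S->G.
Unit pairs (A ⇒* B via units): (S,G).
S: inherits non-unit rules of {G, S} → ScS | ZG | ZSG | c | h.
G: inherits non-unit rules of {G} → ZSG | c.
Z: inherits non-unit rules of {Z} → SSG | c.

S -> c | h | ZG | ScS | ZSG; G -> c | ZSG; Z -> c | SSG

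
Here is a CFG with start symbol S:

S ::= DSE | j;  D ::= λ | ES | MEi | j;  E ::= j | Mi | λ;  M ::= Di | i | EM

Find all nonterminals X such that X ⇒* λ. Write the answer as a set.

{D, E}

Directly nullable (have an ε-rule): {D, E}.
Not nullable: M, S — each has a terminal in every rule's right-hand side or depends on a non-nullable symbol.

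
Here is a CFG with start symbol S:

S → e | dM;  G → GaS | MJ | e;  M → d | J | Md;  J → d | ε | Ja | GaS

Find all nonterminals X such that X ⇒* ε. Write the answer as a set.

{G, J, M}

Directly nullable (have an ε-rule): {J}.
M is nullable via M -> J (every symbol on the right is already known nullable).
G is nullable via G -> MJ (every symbol on the right is already known nullable).
Not nullable: S — each has a terminal in every rule's right-hand side or depends on a non-nullable symbol.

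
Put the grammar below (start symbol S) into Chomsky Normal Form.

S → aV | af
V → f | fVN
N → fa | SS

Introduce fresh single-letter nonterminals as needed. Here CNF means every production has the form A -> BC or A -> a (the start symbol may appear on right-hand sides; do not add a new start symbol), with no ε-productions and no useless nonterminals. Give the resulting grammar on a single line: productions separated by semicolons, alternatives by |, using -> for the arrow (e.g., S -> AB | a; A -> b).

S -> BA | BV; A -> f; B -> a; C -> VN; N -> AB | SS; V -> f | AC

No ε-productions.
No unit productions to eliminate.
TERM: introduce B -> a, A -> f and substitute in every rule of length ≥2.
BIN: V -> AVN becomes V -> AC, C -> VN.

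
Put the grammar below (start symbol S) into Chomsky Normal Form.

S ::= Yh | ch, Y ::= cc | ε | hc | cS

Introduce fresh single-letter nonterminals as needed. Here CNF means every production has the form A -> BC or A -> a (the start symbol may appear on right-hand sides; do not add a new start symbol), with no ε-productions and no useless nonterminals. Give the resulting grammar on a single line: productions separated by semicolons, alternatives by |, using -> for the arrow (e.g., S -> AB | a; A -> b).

Nullable: {Y}; after ε-elimination: S -> h | Yh | ch; Y -> cS | cc | hc.
No unit productions to eliminate.
TERM: introduce B -> c, A -> h and substitute in every rule of length ≥2.

S -> h | BA | YA; A -> h; B -> c; Y -> AB | BB | BS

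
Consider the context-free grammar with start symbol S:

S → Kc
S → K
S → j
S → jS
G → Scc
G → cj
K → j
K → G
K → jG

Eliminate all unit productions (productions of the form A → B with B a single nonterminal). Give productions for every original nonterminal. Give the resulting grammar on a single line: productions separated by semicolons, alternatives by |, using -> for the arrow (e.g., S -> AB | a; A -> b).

S -> j | Kc | cj | jG | jS | Scc; G -> cj | Scc; K -> j | cj | jG | Scc

Unit productions: K->G, S->K.
Unit pairs (A ⇒* B via units): (K,G), (S,G), (S,K).
S: inherits non-unit rules of {G, K, S} → Kc | Scc | cj | j | jG | jS.
G: inherits non-unit rules of {G} → Scc | cj.
K: inherits non-unit rules of {G, K} → Scc | cj | j | jG.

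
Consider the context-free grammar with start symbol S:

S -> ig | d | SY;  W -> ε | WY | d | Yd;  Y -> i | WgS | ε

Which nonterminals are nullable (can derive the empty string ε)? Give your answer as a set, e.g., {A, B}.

{W, Y}

Directly nullable (have an ε-rule): {W, Y}.
Not nullable: S — each has a terminal in every rule's right-hand side or depends on a non-nullable symbol.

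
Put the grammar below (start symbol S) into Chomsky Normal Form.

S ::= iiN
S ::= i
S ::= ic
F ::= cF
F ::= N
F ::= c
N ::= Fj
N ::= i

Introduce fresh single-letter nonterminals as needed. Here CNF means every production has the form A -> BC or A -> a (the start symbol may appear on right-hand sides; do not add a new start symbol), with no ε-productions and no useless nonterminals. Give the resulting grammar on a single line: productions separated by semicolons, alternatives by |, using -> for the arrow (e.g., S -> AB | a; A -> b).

No ε-productions.
After unit-elimination: S -> i | ic | iiN; F -> c | i | Fj | cF; N -> i | Fj.
TERM: introduce B -> c, C -> i, A -> j and substitute in every rule of length ≥2.
BIN: S -> CCN becomes S -> CD, D -> CN.

S -> i | CB | CD; A -> j; B -> c; C -> i; D -> CN; F -> c | i | BF | FA; N -> i | FA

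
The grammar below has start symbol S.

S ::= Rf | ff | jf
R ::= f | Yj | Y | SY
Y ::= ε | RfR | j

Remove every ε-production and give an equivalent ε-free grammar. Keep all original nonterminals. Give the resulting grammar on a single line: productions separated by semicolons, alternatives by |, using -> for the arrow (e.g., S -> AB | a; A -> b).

Nullable set: {R, Y}.
S -> Rf: R nullable, giving Rf | f.
R -> SY: Y nullable, giving S | SY.
R -> Y: Y nullable, giving Y.
R -> Yj: Y nullable, giving Yj | j.
Drop Y -> ε.
Y -> RfR: R, R nullable, giving Rf | RfR | f | fR.
Unchanged (no nullable symbols): S -> ff; S -> jf; R -> f; Y -> j.

S -> f | Rf | ff | jf; R -> S | Y | f | j | SY | Yj; Y -> f | j | Rf | fR | RfR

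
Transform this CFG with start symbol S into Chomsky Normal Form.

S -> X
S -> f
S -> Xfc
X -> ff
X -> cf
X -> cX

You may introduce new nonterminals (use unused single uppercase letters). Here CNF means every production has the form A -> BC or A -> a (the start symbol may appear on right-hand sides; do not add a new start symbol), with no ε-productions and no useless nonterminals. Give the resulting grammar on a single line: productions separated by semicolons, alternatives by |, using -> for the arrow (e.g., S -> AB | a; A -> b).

S -> f | AA | BA | BX | XC; A -> f; B -> c; C -> AB; X -> AA | BA | BX

No ε-productions.
After unit-elimination: S -> f | cX | cf | ff | Xfc; X -> cX | cf | ff.
TERM: introduce B -> c, A -> f and substitute in every rule of length ≥2.
BIN: S -> XAB becomes S -> XC, C -> AB.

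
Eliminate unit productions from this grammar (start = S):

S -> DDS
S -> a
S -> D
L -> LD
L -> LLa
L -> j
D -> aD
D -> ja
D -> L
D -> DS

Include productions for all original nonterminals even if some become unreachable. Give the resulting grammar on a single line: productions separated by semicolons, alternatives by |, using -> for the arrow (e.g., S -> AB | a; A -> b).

Unit productions: D->L, S->D.
Unit pairs (A ⇒* B via units): (D,L), (S,D), (S,L).
S: inherits non-unit rules of {D, L, S} → DDS | DS | LD | LLa | a | aD | j | ja.
D: inherits non-unit rules of {D, L} → DS | LD | LLa | aD | j | ja.
L: inherits non-unit rules of {L} → LD | LLa | j.

S -> a | j | DS | LD | aD | ja | DDS | LLa; D -> j | DS | LD | aD | ja | LLa; L -> j | LD | LLa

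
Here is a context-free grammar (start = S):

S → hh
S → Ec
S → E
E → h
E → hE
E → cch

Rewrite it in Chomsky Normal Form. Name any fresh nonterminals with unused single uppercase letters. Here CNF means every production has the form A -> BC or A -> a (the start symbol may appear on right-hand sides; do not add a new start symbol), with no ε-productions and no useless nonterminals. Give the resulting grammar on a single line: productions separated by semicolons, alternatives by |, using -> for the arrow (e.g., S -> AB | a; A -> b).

S -> h | AD | BB | BE | EA; A -> c; B -> h; C -> AB; D -> AB; E -> h | AC | BE

No ε-productions.
After unit-elimination: S -> h | Ec | hE | hh | cch; E -> h | hE | cch.
TERM: introduce A -> c, B -> h and substitute in every rule of length ≥2.
BIN: E -> AAB becomes E -> AC, C -> AB; S -> AAB becomes S -> AD, D -> AB.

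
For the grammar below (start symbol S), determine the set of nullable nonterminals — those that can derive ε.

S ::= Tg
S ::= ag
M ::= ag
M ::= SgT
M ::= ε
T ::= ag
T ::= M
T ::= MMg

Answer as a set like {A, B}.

{M, T}

Directly nullable (have an ε-rule): {M}.
T is nullable via T -> M (every symbol on the right is already known nullable).
Not nullable: S — each has a terminal in every rule's right-hand side or depends on a non-nullable symbol.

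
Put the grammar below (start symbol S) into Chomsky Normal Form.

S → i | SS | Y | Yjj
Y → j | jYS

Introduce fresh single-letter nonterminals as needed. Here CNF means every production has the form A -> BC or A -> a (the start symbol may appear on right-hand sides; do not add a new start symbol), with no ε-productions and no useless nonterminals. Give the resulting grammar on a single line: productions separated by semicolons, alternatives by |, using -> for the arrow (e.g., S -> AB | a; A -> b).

S -> i | j | AB | SS | YC; A -> j; B -> YS; C -> AA; D -> YS; Y -> j | AD

No ε-productions.
After unit-elimination: S -> i | j | SS | Yjj | jYS; Y -> j | jYS.
TERM: introduce A -> j and substitute in every rule of length ≥2.
BIN: S -> AYS becomes S -> AB, B -> YS; S -> YAA becomes S -> YC, C -> AA; Y -> AYS becomes Y -> AD, D -> YS.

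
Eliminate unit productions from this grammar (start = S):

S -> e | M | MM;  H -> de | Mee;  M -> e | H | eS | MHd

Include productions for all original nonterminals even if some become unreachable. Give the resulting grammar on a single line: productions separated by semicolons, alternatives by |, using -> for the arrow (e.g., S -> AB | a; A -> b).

Unit productions: M->H, S->M.
Unit pairs (A ⇒* B via units): (M,H), (S,H), (S,M).
S: inherits non-unit rules of {H, M, S} → MHd | MM | Mee | de | e | eS.
H: inherits non-unit rules of {H} → Mee | de.
M: inherits non-unit rules of {H, M} → MHd | Mee | de | e | eS.

S -> e | MM | de | eS | MHd | Mee; H -> de | Mee; M -> e | de | eS | MHd | Mee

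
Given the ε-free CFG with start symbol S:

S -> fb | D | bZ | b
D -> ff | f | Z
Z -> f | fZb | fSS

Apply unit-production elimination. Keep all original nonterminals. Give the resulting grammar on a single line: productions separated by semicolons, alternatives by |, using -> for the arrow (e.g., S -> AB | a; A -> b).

Unit productions: D->Z, S->D.
Unit pairs (A ⇒* B via units): (D,Z), (S,D), (S,Z).
S: inherits non-unit rules of {D, S, Z} → b | bZ | f | fSS | fZb | fb | ff.
D: inherits non-unit rules of {D, Z} → f | fSS | fZb | ff.
Z: inherits non-unit rules of {Z} → f | fSS | fZb.

S -> b | f | bZ | fb | ff | fSS | fZb; D -> f | ff | fSS | fZb; Z -> f | fSS | fZb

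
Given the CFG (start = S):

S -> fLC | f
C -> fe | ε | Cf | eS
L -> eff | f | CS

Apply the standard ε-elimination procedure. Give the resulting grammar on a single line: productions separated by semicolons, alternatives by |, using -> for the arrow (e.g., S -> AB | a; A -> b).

S -> f | fL | fLC; C -> f | Cf | eS | fe; L -> S | f | CS | eff

Nullable set: {C}.
S -> fLC: C nullable, giving fL | fLC.
Drop C -> ε.
C -> Cf: C nullable, giving Cf | f.
L -> CS: C nullable, giving CS | S.
Unchanged (no nullable symbols): S -> f; C -> eS; C -> fe; L -> eff; L -> f.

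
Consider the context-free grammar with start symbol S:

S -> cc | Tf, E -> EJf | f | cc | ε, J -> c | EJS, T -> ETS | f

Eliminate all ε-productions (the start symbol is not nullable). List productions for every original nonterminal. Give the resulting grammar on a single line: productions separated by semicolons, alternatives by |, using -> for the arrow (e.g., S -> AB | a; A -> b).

Nullable set: {E}.
Drop E -> ε.
E -> EJf: E nullable, giving EJf | Jf.
J -> EJS: E nullable, giving EJS | JS.
T -> ETS: E nullable, giving ETS | TS.
Unchanged (no nullable symbols): S -> Tf; S -> cc; E -> cc; E -> f; J -> c; T -> f.

S -> Tf | cc; E -> f | Jf | cc | EJf; J -> c | JS | EJS; T -> f | TS | ETS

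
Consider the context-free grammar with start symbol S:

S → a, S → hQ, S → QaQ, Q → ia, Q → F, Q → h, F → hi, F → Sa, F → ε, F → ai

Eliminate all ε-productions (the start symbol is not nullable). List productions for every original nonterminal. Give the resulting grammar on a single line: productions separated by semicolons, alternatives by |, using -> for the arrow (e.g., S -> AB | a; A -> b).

S -> a | h | Qa | aQ | hQ | QaQ; F -> Sa | ai | hi; Q -> F | h | ia

Nullable set: {F, Q}.
S -> QaQ: Q, Q nullable, giving Qa | QaQ | a | aQ.
S -> hQ: Q nullable, giving h | hQ.
Drop F -> ε.
Q -> F: F nullable, giving F.
Unchanged (no nullable symbols): S -> a; F -> Sa; F -> ai; F -> hi; Q -> h; Q -> ia.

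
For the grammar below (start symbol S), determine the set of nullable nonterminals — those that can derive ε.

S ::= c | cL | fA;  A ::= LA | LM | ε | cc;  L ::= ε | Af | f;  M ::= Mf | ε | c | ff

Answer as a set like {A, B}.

{A, L, M}

Directly nullable (have an ε-rule): {A, L, M}.
Not nullable: S — each has a terminal in every rule's right-hand side or depends on a non-nullable symbol.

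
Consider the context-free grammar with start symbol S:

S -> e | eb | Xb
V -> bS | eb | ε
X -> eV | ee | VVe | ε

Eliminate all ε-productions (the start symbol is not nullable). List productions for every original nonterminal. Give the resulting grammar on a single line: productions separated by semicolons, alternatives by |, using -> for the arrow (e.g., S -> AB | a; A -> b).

S -> b | e | Xb | eb; V -> bS | eb; X -> e | Ve | eV | ee | VVe

Nullable set: {V, X}.
S -> Xb: X nullable, giving Xb | b.
Drop V -> ε.
Drop X -> ε.
X -> VVe: V, V nullable, giving VVe | Ve | e.
X -> eV: V nullable, giving e | eV.
Unchanged (no nullable symbols): S -> e; S -> eb; V -> bS; V -> eb; X -> ee.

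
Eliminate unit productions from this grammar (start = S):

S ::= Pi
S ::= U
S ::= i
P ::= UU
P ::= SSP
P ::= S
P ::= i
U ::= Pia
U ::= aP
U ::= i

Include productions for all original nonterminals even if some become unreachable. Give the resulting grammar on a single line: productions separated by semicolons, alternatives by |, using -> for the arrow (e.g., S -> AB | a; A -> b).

S -> i | Pi | aP | Pia; P -> i | Pi | UU | aP | Pia | SSP; U -> i | aP | Pia

Unit productions: P->S, S->U.
Unit pairs (A ⇒* B via units): (P,S), (P,U), (S,U).
S: inherits non-unit rules of {S, U} → Pi | Pia | aP | i.
P: inherits non-unit rules of {P, S, U} → Pi | Pia | SSP | UU | aP | i.
U: inherits non-unit rules of {U} → Pia | aP | i.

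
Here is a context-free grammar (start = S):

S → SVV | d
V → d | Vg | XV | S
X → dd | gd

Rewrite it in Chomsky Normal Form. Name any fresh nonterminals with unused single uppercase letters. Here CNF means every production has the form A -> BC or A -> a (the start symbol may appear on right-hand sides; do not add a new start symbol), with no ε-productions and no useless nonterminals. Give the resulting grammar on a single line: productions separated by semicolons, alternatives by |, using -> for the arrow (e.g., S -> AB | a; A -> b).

No ε-productions.
After unit-elimination: S -> d | SVV; V -> d | Vg | XV | SVV; X -> dd | gd.
TERM: introduce B -> d, A -> g and substitute in every rule of length ≥2.
BIN: S -> SVV becomes S -> SC, C -> VV; V -> SVV becomes V -> SD, D -> VV.

S -> d | SC; A -> g; B -> d; C -> VV; D -> VV; V -> d | SD | VA | XV; X -> AB | BB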